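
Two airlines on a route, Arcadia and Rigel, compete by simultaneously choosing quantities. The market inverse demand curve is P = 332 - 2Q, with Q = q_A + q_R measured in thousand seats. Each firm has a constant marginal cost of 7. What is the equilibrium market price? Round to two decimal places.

Each firm earns π_i = (332 - 2Q)q_i - 7q_i.
First-order condition (treating rivals' output as given): 325 - 4q_i - 2q_j = 0.
With identical firms every q_j equals q_i, so q_j = q_i and 325 = 6q_i, giving q_i = 325/6.
Total output Q = 325/3, so price P = 332 - 2·(325/3) = 346/3.

115.33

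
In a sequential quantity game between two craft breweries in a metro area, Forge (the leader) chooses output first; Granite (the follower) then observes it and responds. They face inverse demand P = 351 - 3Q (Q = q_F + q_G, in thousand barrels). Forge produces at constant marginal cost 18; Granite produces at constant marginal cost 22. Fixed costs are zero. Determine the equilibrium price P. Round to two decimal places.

102.25

Solve by backward induction. Given q_F, the follower Granite maximises π_G = (351 - 3q_F - 3q_G)q_G - 22q_G.
∂π_G/∂q_G = 329 - 3q_F - 6q_G = 0 gives the reaction function q_G = (329 - 3q_F)/6.
The leader anticipates this reaction. Substituting into P = 351 - 3Q gives P = 373/2 - (3/2)q_F, so π_F = (373/2 - (3/2)q_F)q_F - 18q_F.
Leader FOC: 337/2 - 3q_F = 0, so q_F = 337/6.
Then q_G = (329 - 3·(337/6))/6 = 107/4.
Total output Q = 995/12, so price P = 351 - 3·(995/12) = 409/4.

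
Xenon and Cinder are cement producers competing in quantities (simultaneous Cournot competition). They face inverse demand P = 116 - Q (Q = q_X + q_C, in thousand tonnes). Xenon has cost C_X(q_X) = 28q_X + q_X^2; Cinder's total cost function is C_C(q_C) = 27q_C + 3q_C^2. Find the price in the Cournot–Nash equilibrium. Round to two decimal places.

Xenon's profit: π_X = (116 - Q)q_X - (28q_X + q_X²). Setting ∂π_X/∂q_X = 0: 88 - 4q_X - (q_C) = 0.
Cinder's profit: π_C = (116 - Q)q_C - (27q_C + 3q_C²). Setting ∂π_C/∂q_C = 0: 89 - 8q_C - (q_X) = 0.
So q_X = (88 - q_C)/4 and q_C = (89 - q_X)/8.
Solving the pair: q_X = 615/31, q_C = 268/31.
Total output Q = 883/31, so price P = 116 - 883/31 = 87.5161.

87.52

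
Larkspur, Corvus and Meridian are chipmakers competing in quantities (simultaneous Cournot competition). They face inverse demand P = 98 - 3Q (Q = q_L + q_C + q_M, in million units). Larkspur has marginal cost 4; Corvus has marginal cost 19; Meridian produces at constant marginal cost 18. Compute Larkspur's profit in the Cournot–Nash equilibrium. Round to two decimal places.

315.19

Larkspur's profit: π_L = (98 - 3Q)q_L - (4q_L). Setting ∂π_L/∂q_L = 0: 94 - 6q_L - 3(q_C + q_M) = 0.
Corvus's first-order condition: 79 - 6q_C - 3(q_L + q_M) = 0.
Meridian's first-order condition: 80 - 6q_M - 3(q_L + q_C) = 0.
Adding the 3 conditions: 253 − 6Q − 6Q = 0, i.e. Q = 253/12.
Back-substituting: q_L = (94 − 253/4)/3 = 41/4, q_C = (79 − 253/4)/3 = 21/4, q_M = (80 − 253/4)/3 = 67/12.
Price P = 98 - 3·(253/12) = 139/4.
Larkspur's profit: (139/4 - 4)·(41/4) = 315.1875.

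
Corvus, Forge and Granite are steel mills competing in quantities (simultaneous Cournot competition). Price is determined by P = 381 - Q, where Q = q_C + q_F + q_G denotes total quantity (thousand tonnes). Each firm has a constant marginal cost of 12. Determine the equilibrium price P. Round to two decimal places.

104.25

A representative firm's profit is π_i = q_i(381 - Q) - 12q_i.
Setting ∂π_i/∂q_i = 0 with rivals' quantities fixed: 369 - 2q_i - Σ_{j≠i} q_j = 0.
By symmetry each firm produces the same amount; substituting Σ_{j≠i} q_j = 2q_i yields q_i = 369/4.
Total output Q = 1107/4, so price P = 381 - 1107/4 = 417/4.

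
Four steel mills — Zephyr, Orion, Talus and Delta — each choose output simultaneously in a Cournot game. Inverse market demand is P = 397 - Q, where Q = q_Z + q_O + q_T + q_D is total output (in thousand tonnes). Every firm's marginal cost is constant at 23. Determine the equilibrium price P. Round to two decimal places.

97.80

Each firm earns π_i = (397 - Q)q_i - 23q_i.
First-order condition (treating rivals' output as given): 374 - 2q_i - Σ_{j≠i} q_j = 0.
By symmetry each firm produces the same amount; substituting Σ_{j≠i} q_j = 3q_i yields q_i = 374/5.
Total output Q = 1496/5, so price P = 397 - 1496/5 = 489/5.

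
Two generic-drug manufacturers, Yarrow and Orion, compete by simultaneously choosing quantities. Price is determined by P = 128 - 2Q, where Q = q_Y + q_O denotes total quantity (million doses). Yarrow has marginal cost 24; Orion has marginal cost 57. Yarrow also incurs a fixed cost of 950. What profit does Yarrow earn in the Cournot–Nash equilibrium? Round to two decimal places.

92.72

Yarrow's profit: π_Y = (128 - 2Q)q_Y - (24q_Y). Setting ∂π_Y/∂q_Y = 0: 104 - 4q_Y - 2(q_O) = 0.
Orion's first-order condition: 71 - 4q_O - 2(q_Y) = 0.
Best responses: q_Y = (104 - 2q_O)/4, q_O = (71 - 2q_Y)/4.
Substituting one into the other gives q_Y = 137/6 and q_O = 19/3.
Price P = 128 - 2·(175/6) = 209/3.
Yarrow's profit: (209/3 - 24)·(137/6) - 950 = 1669/18.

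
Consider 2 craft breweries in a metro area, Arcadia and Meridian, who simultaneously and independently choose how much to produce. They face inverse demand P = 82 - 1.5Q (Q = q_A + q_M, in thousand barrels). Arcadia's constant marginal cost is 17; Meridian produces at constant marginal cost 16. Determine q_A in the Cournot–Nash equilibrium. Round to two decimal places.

14.22

Arcadia's profit: π_A = (82 - 1.5Q)q_A - (17q_A). Setting ∂π_A/∂q_A = 0: 65 - 3q_A - (3/2)(q_M) = 0.
Meridian's profit: π_M = (82 - 1.5Q)q_M - (16q_M). Setting ∂π_M/∂q_M = 0: 66 - 3q_M - (3/2)(q_A) = 0.
So q_A = (65 - (3/2)q_M)/3 and q_M = (66 - (3/2)q_A)/3.
Solving the pair: q_A = 128/9, q_M = 134/9.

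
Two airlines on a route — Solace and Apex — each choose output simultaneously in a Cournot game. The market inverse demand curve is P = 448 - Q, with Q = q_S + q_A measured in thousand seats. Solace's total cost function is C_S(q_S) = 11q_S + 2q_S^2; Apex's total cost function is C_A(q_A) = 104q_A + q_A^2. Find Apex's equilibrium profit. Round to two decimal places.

10008.05

Solace's profit: π_S = (448 - Q)q_S - (11q_S + 2q_S²). Setting ∂π_S/∂q_S = 0: 437 - 6q_S - (q_A) = 0.
Apex's profit: π_A = (448 - Q)q_A - (104q_A + q_A²). Setting ∂π_A/∂q_A = 0: 344 - 4q_A - (q_S) = 0.
Rearranging gives the reaction functions q_S = (437 - q_A)/6 and q_A = (344 - q_S)/4.
Substituting one into the other gives q_S = 1404/23 and q_A = 1627/23.
Price P = 448 - 131.7826 = 316.2174.
Apex's profit: 316.2174·(1627/23) - 104·(1627/23) - (1627/23)² = 10008.0491.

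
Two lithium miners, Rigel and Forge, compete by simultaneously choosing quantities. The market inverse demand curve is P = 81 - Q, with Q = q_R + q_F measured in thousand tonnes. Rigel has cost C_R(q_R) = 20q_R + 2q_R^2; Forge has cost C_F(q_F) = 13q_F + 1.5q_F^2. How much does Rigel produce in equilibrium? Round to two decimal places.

Rigel's profit: π_R = (81 - Q)q_R - (20q_R + 2q_R²). Setting ∂π_R/∂q_R = 0: 61 - 6q_R - (q_F) = 0.
Forge's profit: π_F = (81 - Q)q_F - (13q_F + (3/2)q_F²). Setting ∂π_F/∂q_F = 0: 68 - 5q_F - (q_R) = 0.
Best responses: q_R = (61 - q_F)/6, q_F = (68 - q_R)/5.
Substituting one into the other gives q_R = 237/29 and q_F = 347/29.

8.17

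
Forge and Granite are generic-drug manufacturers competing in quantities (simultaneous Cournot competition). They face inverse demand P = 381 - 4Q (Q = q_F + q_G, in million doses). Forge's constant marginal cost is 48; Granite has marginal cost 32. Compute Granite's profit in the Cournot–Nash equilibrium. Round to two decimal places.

Forge's profit: π_F = (381 - 4Q)q_F - (48q_F). Setting ∂π_F/∂q_F = 0: 333 - 8q_F - 4(q_G) = 0.
Granite's profit: π_G = (381 - 4Q)q_G - (32q_G). Setting ∂π_G/∂q_G = 0: 349 - 8q_G - 4(q_F) = 0.
Best responses: q_F = (333 - 4q_G)/8, q_G = (349 - 4q_F)/8.
Solving the pair: q_F = 317/12, q_G = 365/12.
Price P = 381 - 4·(341/6) = 461/3.
Granite's profit: (461/3 - 32)·(365/12) = 3700.6944.

3700.69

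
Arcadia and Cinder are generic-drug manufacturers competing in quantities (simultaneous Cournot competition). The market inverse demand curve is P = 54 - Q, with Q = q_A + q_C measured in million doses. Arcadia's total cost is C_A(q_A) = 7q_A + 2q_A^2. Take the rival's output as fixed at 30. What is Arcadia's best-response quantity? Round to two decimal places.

With the rival's output fixed at 30, Arcadia's profit is π_A = (54 - 30 - q_A)q_A - (7q_A + 2q_A²) = (24 - q_A)q_A - (7q_A + 2q_A²).
∂π_A/∂q_A = 17 - 6q_A = 0, so q_A = 17/6.

2.83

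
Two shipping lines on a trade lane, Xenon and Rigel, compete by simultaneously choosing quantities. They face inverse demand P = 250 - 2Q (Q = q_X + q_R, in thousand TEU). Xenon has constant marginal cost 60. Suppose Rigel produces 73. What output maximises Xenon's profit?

11

With the rival's output fixed at 73, Xenon's profit is π_X = (250 - 2·73 - 2q_X)q_X - (60q_X) = (104 - 2q_X)q_X - (60q_X).
∂π_X/∂q_X = 44 - 4q_X = 0, so q_X = 11.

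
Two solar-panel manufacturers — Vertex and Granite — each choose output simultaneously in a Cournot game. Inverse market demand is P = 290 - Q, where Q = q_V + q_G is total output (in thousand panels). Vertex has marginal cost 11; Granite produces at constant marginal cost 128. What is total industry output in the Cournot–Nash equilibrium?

Vertex's profit: π_V = (290 - Q)q_V - (11q_V). Setting ∂π_V/∂q_V = 0: 279 - 2q_V - (q_G) = 0.
Granite's first-order condition: 162 - 2q_G - (q_V) = 0.
Rearranging gives the reaction functions q_V = (279 - q_G)/2 and q_G = (162 - q_V)/2.
Substituting one into the other gives q_V = 132 and q_G = 15.
Total output Q = 132 + 15 = 147.

147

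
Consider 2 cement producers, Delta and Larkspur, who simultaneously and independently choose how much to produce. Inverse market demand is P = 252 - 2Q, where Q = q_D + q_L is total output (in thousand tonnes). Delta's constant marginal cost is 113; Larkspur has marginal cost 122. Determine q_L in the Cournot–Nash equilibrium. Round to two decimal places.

Delta's profit: π_D = (252 - 2Q)q_D - (113q_D). Setting ∂π_D/∂q_D = 0: 139 - 4q_D - 2(q_L) = 0.
Larkspur's profit: π_L = (252 - 2Q)q_L - (122q_L). Setting ∂π_L/∂q_L = 0: 130 - 4q_L - 2(q_D) = 0.
So q_D = (139 - 2q_L)/4 and q_L = (130 - 2q_D)/4.
Substituting one into the other gives q_D = 74/3 and q_L = 121/6.

20.17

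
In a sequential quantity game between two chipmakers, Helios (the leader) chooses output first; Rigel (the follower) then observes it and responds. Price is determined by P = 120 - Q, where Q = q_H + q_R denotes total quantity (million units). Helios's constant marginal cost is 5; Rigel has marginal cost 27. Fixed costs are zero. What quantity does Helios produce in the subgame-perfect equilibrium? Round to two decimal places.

68.50

The follower Rigel best-responds to any q_H: π_R = (120 - Q)q_R - 27q_R.
∂π_R/∂q_R = 93 - q_H - 2q_R = 0 gives the reaction function q_R = (93 - q_H)/2.
The leader anticipates this reaction. Substituting into P = 120 - Q gives P = 147/2 - (1/2)q_H, so π_H = (147/2 - (1/2)q_H)q_H - 5q_H.
Leader FOC: 137/2 - q_H = 0, so q_H = 137/2.
Then q_R = (93 - 137/2)/2 = 49/4.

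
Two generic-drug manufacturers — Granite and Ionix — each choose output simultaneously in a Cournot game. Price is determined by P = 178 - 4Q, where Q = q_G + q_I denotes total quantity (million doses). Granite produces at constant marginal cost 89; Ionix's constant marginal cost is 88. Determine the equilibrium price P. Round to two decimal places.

118.33

Granite's profit: π_G = (178 - 4Q)q_G - (89q_G). Setting ∂π_G/∂q_G = 0: 89 - 8q_G - 4(q_I) = 0.
Ionix's first-order condition: 90 - 8q_I - 4(q_G) = 0.
Best responses: q_G = (89 - 4q_I)/8, q_I = (90 - 4q_G)/8.
Substituting one into the other gives q_G = 22/3 and q_I = 91/12.
Total output Q = 179/12, so price P = 178 - 4·(179/12) = 355/3.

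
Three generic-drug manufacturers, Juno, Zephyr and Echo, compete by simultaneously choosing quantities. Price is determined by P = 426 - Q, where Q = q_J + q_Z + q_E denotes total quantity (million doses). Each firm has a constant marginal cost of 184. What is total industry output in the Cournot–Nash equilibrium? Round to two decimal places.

181.50

Each firm earns π_i = (426 - Q)q_i - 184q_i.
First-order condition (treating rivals' output as given): 242 - 2q_i - Σ_{j≠i} q_j = 0.
With identical firms every q_j equals q_i, so Σ_{j≠i} q_j = 2q_i and 242 = 4q_i, giving q_i = 121/2.
Total output Q = 121/2 + 121/2 + 121/2 = 363/2.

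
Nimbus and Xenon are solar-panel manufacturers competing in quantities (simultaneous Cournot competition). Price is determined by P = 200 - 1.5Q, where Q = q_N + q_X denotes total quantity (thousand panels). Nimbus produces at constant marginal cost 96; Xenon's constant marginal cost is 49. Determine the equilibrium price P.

115

Nimbus's profit: π_N = (200 - 1.5Q)q_N - (96q_N). Setting ∂π_N/∂q_N = 0: 104 - 3q_N - (3/2)(q_X) = 0.
Xenon's first-order condition: 151 - 3q_X - (3/2)(q_N) = 0.
Best responses: q_N = (104 - (3/2)q_X)/3, q_X = (151 - (3/2)q_N)/3.
Substituting one into the other gives q_N = 38/3 and q_X = 44.
Total output Q = 170/3, so price P = 200 - (3/2)·(170/3) = 115.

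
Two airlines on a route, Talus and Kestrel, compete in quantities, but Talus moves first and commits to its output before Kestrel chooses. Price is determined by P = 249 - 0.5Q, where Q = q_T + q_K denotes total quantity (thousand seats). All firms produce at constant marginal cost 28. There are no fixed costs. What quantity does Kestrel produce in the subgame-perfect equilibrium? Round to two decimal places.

The follower Kestrel best-responds to any q_T: π_K = (249 - 0.5Q)q_K - 28q_K.
∂π_K/∂q_K = 221 - (1/2)q_T - q_K = 0 gives the reaction function q_K = (221 - (1/2)q_T).
Talus substitutes q_K(q_T) into its own profit: π_T = q_T(249 - (1/2)q_T - (221 - (1/2)q_T)/2) - 28q_T = (277/2 - (1/4)q_T)q_T - 28q_T.
Leader FOC: 221/2 - (1/2)q_T = 0, so q_T = 221.
Then q_K = (221 - (1/2)·221) = 221/2.

110.50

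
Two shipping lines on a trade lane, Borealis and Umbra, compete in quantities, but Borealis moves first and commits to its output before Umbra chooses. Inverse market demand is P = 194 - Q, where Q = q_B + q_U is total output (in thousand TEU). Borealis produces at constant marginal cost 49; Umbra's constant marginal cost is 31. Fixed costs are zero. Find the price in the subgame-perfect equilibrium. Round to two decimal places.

The follower Umbra best-responds to any q_B: π_U = (194 - Q)q_U - 31q_U.
Setting the follower's marginal profit to zero, 163 - q_B - 2q_U = 0, i.e. q_U = (163 - q_B)/2.
Borealis substitutes q_U(q_B) into its own profit: π_B = q_B(194 - q_B - (163 - q_B)/2) - 49q_B = (225/2 - (1/2)q_B)q_B - 49q_B.
Maximising: ∂π_B/∂q_B = 127/2 - q_B = 0, giving q_B = 127/2.
Then q_U = (163 - 127/2)/2 = 199/4.
Total output Q = 453/4, so price P = 194 - 453/4 = 323/4.

80.75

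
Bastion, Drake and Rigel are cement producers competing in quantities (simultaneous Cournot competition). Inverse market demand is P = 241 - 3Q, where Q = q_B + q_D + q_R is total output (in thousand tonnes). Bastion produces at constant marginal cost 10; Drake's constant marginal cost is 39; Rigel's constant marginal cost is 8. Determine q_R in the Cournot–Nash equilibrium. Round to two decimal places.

Bastion's profit: π_B = (241 - 3Q)q_B - (10q_B). Setting ∂π_B/∂q_B = 0: 231 - 6q_B - 3(q_D + q_R) = 0.
Drake's profit: π_D = (241 - 3Q)q_D - (39q_D). Setting ∂π_D/∂q_D = 0: 202 - 6q_D - 3(q_B + q_R) = 0.
Rigel's first-order condition: 233 - 6q_R - 3(q_B + q_D) = 0.
Adding the 3 conditions: 666 − 6Q − 6Q = 0, i.e. Q = 111/2.
Back-substituting: q_B = (231 − 333/2)/3 = 43/2, q_D = (202 − 333/2)/3 = 71/6, q_R = (233 − 333/2)/3 = 133/6.

22.17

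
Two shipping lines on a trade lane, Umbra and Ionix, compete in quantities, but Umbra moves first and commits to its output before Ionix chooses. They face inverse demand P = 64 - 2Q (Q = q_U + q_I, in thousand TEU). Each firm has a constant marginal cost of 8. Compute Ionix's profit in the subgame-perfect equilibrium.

Solve by backward induction. Given q_U, the follower Ionix maximises π_I = (64 - 2q_U - 2q_I)q_I - 8q_I.
Follower FOC: 56 - 2q_U - 4q_I = 0, so q_I(q_U) = (56 - 2q_U)/4.
Umbra substitutes q_I(q_U) into its own profit: π_U = q_U(64 - 2q_U - (56 - 2q_U)/2) - 8q_U = (36 - q_U)q_U - 8q_U.
Leader FOC: 28 - 2q_U = 0, so q_U = 14.
Then q_I = (56 - 2·14)/4 = 7.
Price P = 64 - 2·21 = 22.
Ionix's profit: (22 - 8)·7 = 98.

98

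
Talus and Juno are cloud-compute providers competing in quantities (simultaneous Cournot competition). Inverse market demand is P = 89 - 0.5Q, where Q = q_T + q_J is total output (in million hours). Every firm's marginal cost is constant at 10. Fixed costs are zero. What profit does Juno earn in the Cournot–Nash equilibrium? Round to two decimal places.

1386.89

Each firm earns π_i = (89 - 0.5Q)q_i - 10q_i.
Setting ∂π_i/∂q_i = 0 with rivals' quantities fixed: 79 - q_i - (1/2)q_j = 0.
By symmetry each firm produces the same amount; substituting q_j = q_i yields q_i = 79/(3/2) = 158/3.
Price P = 89 - (1/2)·(316/3) = 109/3.
Juno's profit: (109/3 - 10)·(158/3) = 1386.8889.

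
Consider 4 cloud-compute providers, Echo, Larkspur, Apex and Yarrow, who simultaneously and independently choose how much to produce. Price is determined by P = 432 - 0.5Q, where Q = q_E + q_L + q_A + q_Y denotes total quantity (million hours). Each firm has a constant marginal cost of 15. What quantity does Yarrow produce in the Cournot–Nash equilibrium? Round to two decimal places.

Each firm earns π_i = (432 - 0.5Q)q_i - 15q_i.
First-order condition (treating rivals' output as given): 417 - q_i - (1/2)·Σ_{j≠i} q_j = 0.
By symmetry each firm produces the same amount; substituting Σ_{j≠i} q_j = 3q_i yields q_i = 417/(5/2) = 834/5.

166.80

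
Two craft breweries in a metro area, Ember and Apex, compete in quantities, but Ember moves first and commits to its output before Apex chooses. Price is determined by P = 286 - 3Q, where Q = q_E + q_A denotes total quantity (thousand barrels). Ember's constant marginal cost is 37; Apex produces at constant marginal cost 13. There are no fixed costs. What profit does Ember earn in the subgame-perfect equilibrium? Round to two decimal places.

The follower Apex best-responds to any q_E: π_A = (286 - 3Q)q_A - 13q_A.
Follower FOC: 273 - 3q_E - 6q_A = 0, so q_A(q_E) = (273 - 3q_E)/6.
The leader anticipates this reaction. Substituting into P = 286 - 3Q gives P = 299/2 - (3/2)q_E, so π_E = (299/2 - (3/2)q_E)q_E - 37q_E.
Maximising: ∂π_E/∂q_E = 225/2 - 3q_E = 0, giving q_E = 75/2.
Then q_A = (273 - 3·(75/2))/6 = 107/4.
Price P = 286 - 3·(257/4) = 373/4.
Ember's profit: (373/4 - 37)·(75/2) = 2109.3750.

2109.38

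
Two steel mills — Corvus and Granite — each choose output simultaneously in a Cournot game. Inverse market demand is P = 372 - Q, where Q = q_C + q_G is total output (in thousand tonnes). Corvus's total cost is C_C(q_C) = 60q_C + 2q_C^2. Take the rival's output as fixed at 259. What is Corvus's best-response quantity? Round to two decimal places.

8.83

With the rival's output fixed at 259, Corvus's profit is π_C = (372 - 259 - q_C)q_C - (60q_C + 2q_C²) = (113 - q_C)q_C - (60q_C + 2q_C²).
∂π_C/∂q_C = 53 - 6q_C = 0, so q_C = 53/6.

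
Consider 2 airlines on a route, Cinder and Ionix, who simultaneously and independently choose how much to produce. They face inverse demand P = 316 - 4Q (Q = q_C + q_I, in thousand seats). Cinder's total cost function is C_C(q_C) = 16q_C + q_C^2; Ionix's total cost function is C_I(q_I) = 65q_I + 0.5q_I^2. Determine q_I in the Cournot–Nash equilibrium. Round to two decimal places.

Cinder's profit: π_C = (316 - 4Q)q_C - (16q_C + q_C²). Setting ∂π_C/∂q_C = 0: 300 - 10q_C - 4(q_I) = 0.
Ionix's profit: π_I = (316 - 4Q)q_I - (65q_I + (1/2)q_I²). Setting ∂π_I/∂q_I = 0: 251 - 9q_I - 4(q_C) = 0.
So q_C = (300 - 4q_I)/10 and q_I = (251 - 4q_C)/9.
Substituting one into the other gives q_C = 848/37 and q_I = 655/37.

17.70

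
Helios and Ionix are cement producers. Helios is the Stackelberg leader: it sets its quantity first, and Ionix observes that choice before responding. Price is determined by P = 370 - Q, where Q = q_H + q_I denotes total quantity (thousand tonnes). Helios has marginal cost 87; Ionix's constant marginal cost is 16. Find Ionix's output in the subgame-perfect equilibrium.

Solve by backward induction. Given q_H, the follower Ionix maximises π_I = (370 - q_H - q_I)q_I - 16q_I.
Follower FOC: 354 - q_H - 2q_I = 0, so q_I(q_H) = (354 - q_H)/2.
The leader anticipates this reaction. Substituting into P = 370 - Q gives P = 193 - (1/2)q_H, so π_H = (193 - (1/2)q_H)q_H - 87q_H.
Leader FOC: 106 - q_H = 0, so q_H = 106.
Then q_I = (354 - 106)/2 = 124.

124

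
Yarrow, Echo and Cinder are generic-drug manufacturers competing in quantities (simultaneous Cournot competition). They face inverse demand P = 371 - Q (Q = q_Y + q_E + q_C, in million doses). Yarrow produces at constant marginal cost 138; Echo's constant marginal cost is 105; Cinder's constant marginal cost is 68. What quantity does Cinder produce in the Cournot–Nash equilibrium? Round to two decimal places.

102.50

Yarrow's profit: π_Y = (371 - Q)q_Y - (138q_Y). Setting ∂π_Y/∂q_Y = 0: 233 - 2q_Y - (q_E + q_C) = 0.
Echo's profit: π_E = (371 - Q)q_E - (105q_E). Setting ∂π_E/∂q_E = 0: 266 - 2q_E - (q_Y + q_C) = 0.
Cinder's profit: π_C = (371 - Q)q_C - (68q_C). Setting ∂π_C/∂q_C = 0: 303 - 2q_C - (q_Y + q_E) = 0.
Adding the 3 conditions: 802 − 2Q − 2Q = 0, i.e. Q = 401/2.
Back-substituting: q_Y = (233 − 401/2) = 65/2, q_E = (266 − 401/2) = 131/2, q_C = (303 − 401/2) = 205/2.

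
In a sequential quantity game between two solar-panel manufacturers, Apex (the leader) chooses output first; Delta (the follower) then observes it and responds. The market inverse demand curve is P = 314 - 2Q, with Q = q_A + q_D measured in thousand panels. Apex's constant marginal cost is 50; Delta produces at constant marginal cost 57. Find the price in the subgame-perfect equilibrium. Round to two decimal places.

117.75

The follower Delta best-responds to any q_A: π_D = (314 - 2Q)q_D - 57q_D.
Follower FOC: 257 - 2q_A - 4q_D = 0, so q_D(q_A) = (257 - 2q_A)/4.
The leader anticipates this reaction. Substituting into P = 314 - 2Q gives P = 371/2 - q_A, so π_A = (371/2 - q_A)q_A - 50q_A.
Leader FOC: 271/2 - 2q_A = 0, so q_A = 271/4.
Then q_D = (257 - 2·(271/4))/4 = 243/8.
Total output Q = 785/8, so price P = 314 - 2·(785/8) = 471/4.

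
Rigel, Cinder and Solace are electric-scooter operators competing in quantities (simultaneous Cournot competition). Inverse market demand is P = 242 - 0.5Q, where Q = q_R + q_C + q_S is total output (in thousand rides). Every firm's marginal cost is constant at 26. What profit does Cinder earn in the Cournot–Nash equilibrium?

5832

Each firm earns π_i = (242 - 0.5Q)q_i - 26q_i.
First-order condition (treating rivals' output as given): 216 - q_i - (1/2)·Σ_{j≠i} q_j = 0.
By symmetry each firm produces the same amount; substituting Σ_{j≠i} q_j = 2q_i yields q_i = 216/2 = 108.
Price P = 242 - (1/2)·324 = 80.
Cinder's profit: (80 - 26)·108 = 5832.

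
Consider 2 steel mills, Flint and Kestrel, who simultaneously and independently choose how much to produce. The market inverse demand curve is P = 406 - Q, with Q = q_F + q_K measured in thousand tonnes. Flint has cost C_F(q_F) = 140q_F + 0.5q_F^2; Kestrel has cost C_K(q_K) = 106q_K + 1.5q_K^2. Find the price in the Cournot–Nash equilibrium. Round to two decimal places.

Flint's profit: π_F = (406 - Q)q_F - (140q_F + (1/2)q_F²). Setting ∂π_F/∂q_F = 0: 266 - 3q_F - (q_K) = 0.
Kestrel's profit: π_K = (406 - Q)q_K - (106q_K + (3/2)q_K²). Setting ∂π_K/∂q_K = 0: 300 - 5q_K - (q_F) = 0.
Best responses: q_F = (266 - q_K)/3, q_K = (300 - q_F)/5.
Solving the pair: q_F = 515/7, q_K = 317/7.
Total output Q = 832/7, so price P = 406 - 832/7 = 287.1429.

287.14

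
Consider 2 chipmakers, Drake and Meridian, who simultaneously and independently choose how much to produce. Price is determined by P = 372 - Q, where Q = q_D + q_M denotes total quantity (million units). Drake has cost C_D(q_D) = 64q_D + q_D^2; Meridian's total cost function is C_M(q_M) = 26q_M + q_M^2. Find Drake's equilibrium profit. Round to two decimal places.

6977.74

Drake's profit: π_D = (372 - Q)q_D - (64q_D + q_D²). Setting ∂π_D/∂q_D = 0: 308 - 4q_D - (q_M) = 0.
Meridian's profit: π_M = (372 - Q)q_M - (26q_M + q_M²). Setting ∂π_M/∂q_M = 0: 346 - 4q_M - (q_D) = 0.
Rearranging gives the reaction functions q_D = (308 - q_M)/4 and q_M = (346 - q_D)/4.
Substituting one into the other gives q_D = 886/15 and q_M = 1076/15.
Price P = 372 - 654/5 = 1206/5.
Drake's profit: (1206/5)·(886/15) - 64·(886/15) - (886/15)² = 6977.7422.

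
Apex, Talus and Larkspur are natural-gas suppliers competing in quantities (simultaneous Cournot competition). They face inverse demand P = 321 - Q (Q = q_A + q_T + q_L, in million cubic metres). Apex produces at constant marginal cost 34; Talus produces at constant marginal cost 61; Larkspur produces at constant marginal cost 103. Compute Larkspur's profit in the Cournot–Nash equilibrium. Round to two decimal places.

715.56

Apex's profit: π_A = (321 - Q)q_A - (34q_A). Setting ∂π_A/∂q_A = 0: 287 - 2q_A - (q_T + q_L) = 0.
Talus's profit: π_T = (321 - Q)q_T - (61q_T). Setting ∂π_T/∂q_T = 0: 260 - 2q_T - (q_A + q_L) = 0.
Larkspur's profit: π_L = (321 - Q)q_L - (103q_L). Setting ∂π_L/∂q_L = 0: 218 - 2q_L - (q_A + q_T) = 0.
Adding the 3 first-order conditions: 765 − 4Q = 0, so Q = 765/4.
Back-substituting: q_A = (287 − 765/4) = 383/4, q_T = (260 − 765/4) = 275/4, q_L = (218 − 765/4) = 107/4.
Price P = 321 - 765/4 = 519/4.
Larkspur's profit: (519/4 - 103)·(107/4) = 715.5625.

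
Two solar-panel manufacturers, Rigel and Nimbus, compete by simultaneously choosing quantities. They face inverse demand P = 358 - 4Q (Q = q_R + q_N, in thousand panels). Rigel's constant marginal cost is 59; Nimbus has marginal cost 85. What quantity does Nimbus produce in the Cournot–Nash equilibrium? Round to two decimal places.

20.58

Rigel's profit: π_R = (358 - 4Q)q_R - (59q_R). Setting ∂π_R/∂q_R = 0: 299 - 8q_R - 4(q_N) = 0.
Nimbus's first-order condition: 273 - 8q_N - 4(q_R) = 0.
Rearranging gives the reaction functions q_R = (299 - 4q_N)/8 and q_N = (273 - 4q_R)/8.
Solving the pair: q_R = 325/12, q_N = 247/12.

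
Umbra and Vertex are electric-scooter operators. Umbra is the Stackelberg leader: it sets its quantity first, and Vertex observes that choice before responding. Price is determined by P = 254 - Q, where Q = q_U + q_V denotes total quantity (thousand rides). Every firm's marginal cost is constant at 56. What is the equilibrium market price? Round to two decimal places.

Solve by backward induction. Given q_U, the follower Vertex maximises π_V = (254 - q_U - q_V)q_V - 56q_V.
Follower FOC: 198 - q_U - 2q_V = 0, so q_V(q_U) = (198 - q_U)/2.
The leader anticipates this reaction. Substituting into P = 254 - Q gives P = 155 - (1/2)q_U, so π_U = (155 - (1/2)q_U)q_U - 56q_U.
The leader's first-order condition 99 - q_U = 0 yields q_U = 99.
Then q_V = (198 - 99)/2 = 99/2.
Total output Q = 297/2, so price P = 254 - 297/2 = 211/2.

105.50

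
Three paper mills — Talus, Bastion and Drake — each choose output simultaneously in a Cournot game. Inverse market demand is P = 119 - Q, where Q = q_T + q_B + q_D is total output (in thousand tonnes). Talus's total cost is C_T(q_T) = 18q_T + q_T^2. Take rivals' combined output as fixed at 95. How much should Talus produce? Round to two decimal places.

1.50

With rivals' combined output fixed at 95, Talus's profit is π_T = (119 - 95 - q_T)q_T - (18q_T + q_T²) = (24 - q_T)q_T - (18q_T + q_T²).
∂π_T/∂q_T = 6 - 4q_T = 0, so q_T = 3/2.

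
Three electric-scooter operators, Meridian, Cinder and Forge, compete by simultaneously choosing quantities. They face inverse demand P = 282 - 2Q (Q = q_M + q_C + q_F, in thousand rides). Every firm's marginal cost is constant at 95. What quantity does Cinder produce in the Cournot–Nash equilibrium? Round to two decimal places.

23.38

A representative firm's profit is π_i = q_i(282 - 2Q) - 95q_i.
First-order condition (treating rivals' output as given): 187 - 4q_i - 2·Σ_{j≠i} q_j = 0.
With identical firms every q_j equals q_i, so Σ_{j≠i} q_j = 2q_i and 187 = 8q_i, giving q_i = 187/8.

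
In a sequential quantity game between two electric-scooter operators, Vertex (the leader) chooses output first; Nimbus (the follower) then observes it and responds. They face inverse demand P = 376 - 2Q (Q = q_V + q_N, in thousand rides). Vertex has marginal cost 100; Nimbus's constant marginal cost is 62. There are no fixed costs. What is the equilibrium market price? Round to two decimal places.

159.50

The follower Nimbus best-responds to any q_V: π_N = (376 - 2Q)q_N - 62q_N.
∂π_N/∂q_N = 314 - 2q_V - 4q_N = 0 gives the reaction function q_N = (314 - 2q_V)/4.
The leader anticipates this reaction. Substituting into P = 376 - 2Q gives P = 219 - q_V, so π_V = (219 - q_V)q_V - 100q_V.
The leader's first-order condition 119 - 2q_V = 0 yields q_V = 119/2.
Then q_N = (314 - 2·(119/2))/4 = 195/4.
Total output Q = 433/4, so price P = 376 - 2·(433/4) = 319/2.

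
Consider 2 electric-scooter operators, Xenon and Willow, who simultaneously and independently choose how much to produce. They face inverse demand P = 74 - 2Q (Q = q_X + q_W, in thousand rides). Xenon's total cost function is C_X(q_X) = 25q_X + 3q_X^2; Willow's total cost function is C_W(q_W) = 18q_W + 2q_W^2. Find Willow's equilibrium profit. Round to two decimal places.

Xenon's profit: π_X = (74 - 2Q)q_X - (25q_X + 3q_X²). Setting ∂π_X/∂q_X = 0: 49 - 10q_X - 2(q_W) = 0.
Willow's profit: π_W = (74 - 2Q)q_W - (18q_W + 2q_W²). Setting ∂π_W/∂q_W = 0: 56 - 8q_W - 2(q_X) = 0.
So q_X = (49 - 2q_W)/10 and q_W = (56 - 2q_X)/8.
Substituting one into the other gives q_X = 70/19 and q_W = 231/38.
Price P = 74 - 2·(371/38) = 1035/19.
Willow's profit: (1035/19)·(231/38) - 18·(231/38) - 2(231/38)² = 147.8144.

147.81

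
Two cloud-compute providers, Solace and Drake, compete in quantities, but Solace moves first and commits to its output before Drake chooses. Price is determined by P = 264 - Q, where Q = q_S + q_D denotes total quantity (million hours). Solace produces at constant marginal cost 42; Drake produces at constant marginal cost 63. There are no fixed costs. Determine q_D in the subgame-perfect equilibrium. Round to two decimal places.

Solve by backward induction. Given q_S, the follower Drake maximises π_D = (264 - q_S - q_D)q_D - 63q_D.
Follower FOC: 201 - q_S - 2q_D = 0, so q_D(q_S) = (201 - q_S)/2.
The leader anticipates this reaction. Substituting into P = 264 - Q gives P = 327/2 - (1/2)q_S, so π_S = (327/2 - (1/2)q_S)q_S - 42q_S.
Leader FOC: 243/2 - q_S = 0, so q_S = 243/2.
Then q_D = (201 - 243/2)/2 = 159/4.

39.75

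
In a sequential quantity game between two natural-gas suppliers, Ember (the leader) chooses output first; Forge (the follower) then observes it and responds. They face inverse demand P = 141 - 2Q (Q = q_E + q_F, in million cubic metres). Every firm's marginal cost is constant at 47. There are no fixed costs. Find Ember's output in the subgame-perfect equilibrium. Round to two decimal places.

The follower Forge best-responds to any q_E: π_F = (141 - 2Q)q_F - 47q_F.
Setting the follower's marginal profit to zero, 94 - 2q_E - 4q_F = 0, i.e. q_F = (94 - 2q_E)/4.
Ember substitutes q_F(q_E) into its own profit: π_E = q_E(141 - 2q_E - (94 - 2q_E)/2) - 47q_E = (94 - q_E)q_E - 47q_E.
Leader FOC: 47 - 2q_E = 0, so q_E = 47/2.
Then q_F = (94 - 2·(47/2))/4 = 47/4.

23.50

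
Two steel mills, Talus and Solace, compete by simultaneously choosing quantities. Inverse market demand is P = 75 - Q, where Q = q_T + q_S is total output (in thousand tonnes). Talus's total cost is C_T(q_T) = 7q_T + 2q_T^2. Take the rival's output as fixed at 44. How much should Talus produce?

4

With the rival's output fixed at 44, Talus's profit is π_T = (75 - 44 - q_T)q_T - (7q_T + 2q_T²) = (31 - q_T)q_T - (7q_T + 2q_T²).
∂π_T/∂q_T = 24 - 6q_T = 0, so q_T = 4.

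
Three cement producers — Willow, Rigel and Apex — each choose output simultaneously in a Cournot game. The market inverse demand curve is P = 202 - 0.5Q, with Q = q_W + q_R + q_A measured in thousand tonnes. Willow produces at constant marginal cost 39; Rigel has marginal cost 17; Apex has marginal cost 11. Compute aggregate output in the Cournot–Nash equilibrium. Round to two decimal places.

Willow's profit: π_W = (202 - 0.5Q)q_W - (39q_W). Setting ∂π_W/∂q_W = 0: 163 - q_W - (1/2)(q_R + q_A) = 0.
Rigel's profit: π_R = (202 - 0.5Q)q_R - (17q_R). Setting ∂π_R/∂q_R = 0: 185 - q_R - (1/2)(q_W + q_A) = 0.
Apex's profit: π_A = (202 - 0.5Q)q_A - (11q_A). Setting ∂π_A/∂q_A = 0: 191 - q_A - (1/2)(q_W + q_R) = 0.
Adding the 3 first-order conditions: 539 − 2Q = 0, so Q = 539/2.
Back-substituting: q_W = (163 − 539/4)/(1/2) = 113/2, q_R = (185 − 539/4)/(1/2) = 201/2, q_A = (191 − 539/4)/(1/2) = 225/2.
Total output Q = 113/2 + 201/2 + 225/2 = 539/2.

269.50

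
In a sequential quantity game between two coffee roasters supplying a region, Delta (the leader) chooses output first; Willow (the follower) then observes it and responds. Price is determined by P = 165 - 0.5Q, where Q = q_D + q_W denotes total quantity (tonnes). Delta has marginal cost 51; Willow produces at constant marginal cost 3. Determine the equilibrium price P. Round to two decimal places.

67.50

The follower Willow best-responds to any q_D: π_W = (165 - 0.5Q)q_W - 3q_W.
Follower FOC: 162 - (1/2)q_D - q_W = 0, so q_W(q_D) = (162 - (1/2)q_D).
Delta substitutes q_W(q_D) into its own profit: π_D = q_D(165 - (1/2)q_D - (162 - (1/2)q_D)/2) - 51q_D = (84 - (1/4)q_D)q_D - 51q_D.
The leader's first-order condition 33 - (1/2)q_D = 0 yields q_D = 66.
Then q_W = (162 - (1/2)·66) = 129.
Total output Q = 195, so price P = 165 - (1/2)·195 = 135/2.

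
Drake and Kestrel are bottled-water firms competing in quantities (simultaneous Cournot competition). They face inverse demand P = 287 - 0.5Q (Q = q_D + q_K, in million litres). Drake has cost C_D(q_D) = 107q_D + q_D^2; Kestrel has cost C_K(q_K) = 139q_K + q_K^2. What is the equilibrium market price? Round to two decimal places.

240.14

Drake's profit: π_D = (287 - 0.5Q)q_D - (107q_D + q_D²). Setting ∂π_D/∂q_D = 0: 180 - 3q_D - (1/2)(q_K) = 0.
Kestrel's first-order condition: 148 - 3q_K - (1/2)(q_D) = 0.
Best responses: q_D = (180 - (1/2)q_K)/3, q_K = (148 - (1/2)q_D)/3.
Solving the pair: q_D = 1864/35, q_K = 1416/35.
Total output Q = 656/7, so price P = 287 - (1/2)·(656/7) = 1681/7.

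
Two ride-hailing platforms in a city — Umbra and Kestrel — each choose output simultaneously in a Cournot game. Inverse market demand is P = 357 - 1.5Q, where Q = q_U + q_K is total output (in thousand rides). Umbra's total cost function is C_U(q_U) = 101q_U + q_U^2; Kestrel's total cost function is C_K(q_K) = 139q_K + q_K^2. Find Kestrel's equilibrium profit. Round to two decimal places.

Umbra's profit: π_U = (357 - 1.5Q)q_U - (101q_U + q_U²). Setting ∂π_U/∂q_U = 0: 256 - 5q_U - (3/2)(q_K) = 0.
Kestrel's profit: π_K = (357 - 1.5Q)q_K - (139q_K + q_K²). Setting ∂π_K/∂q_K = 0: 218 - 5q_K - (3/2)(q_U) = 0.
So q_U = (256 - (3/2)q_K)/5 and q_K = (218 - (3/2)q_U)/5.
Substituting one into the other gives q_U = 41.8901 and q_K = 31.0330.
Price P = 357 - (3/2)·(948/13) = 247.6154.
Kestrel's profit: 247.6154·31.0330 - 139·31.0330 - 31.0330² = 2407.6126.

2407.61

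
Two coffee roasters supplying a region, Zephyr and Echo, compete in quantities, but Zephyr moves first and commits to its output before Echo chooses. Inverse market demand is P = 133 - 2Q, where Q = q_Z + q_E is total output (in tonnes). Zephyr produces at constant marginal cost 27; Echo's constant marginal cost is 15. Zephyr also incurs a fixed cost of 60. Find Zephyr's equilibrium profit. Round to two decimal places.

The follower Echo best-responds to any q_Z: π_E = (133 - 2Q)q_E - 15q_E.
Follower FOC: 118 - 2q_Z - 4q_E = 0, so q_E(q_Z) = (118 - 2q_Z)/4.
Zephyr substitutes q_E(q_Z) into its own profit: π_Z = q_Z(133 - 2q_Z - (118 - 2q_Z)/2) - 27q_Z = (74 - q_Z)q_Z - 27q_Z.
Leader FOC: 47 - 2q_Z = 0, so q_Z = 47/2.
Then q_E = (118 - 2·(47/2))/4 = 71/4.
Price P = 133 - 2·(165/4) = 101/2.
Zephyr's profit: (101/2 - 27)·(47/2) - 60 = 1969/4.

492.25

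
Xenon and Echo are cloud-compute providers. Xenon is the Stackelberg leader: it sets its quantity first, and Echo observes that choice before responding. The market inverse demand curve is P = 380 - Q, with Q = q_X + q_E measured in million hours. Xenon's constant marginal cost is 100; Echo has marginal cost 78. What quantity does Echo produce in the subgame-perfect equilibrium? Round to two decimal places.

The follower Echo best-responds to any q_X: π_E = (380 - Q)q_E - 78q_E.
Follower FOC: 302 - q_X - 2q_E = 0, so q_E(q_X) = (302 - q_X)/2.
Xenon substitutes q_E(q_X) into its own profit: π_X = q_X(380 - q_X - (302 - q_X)/2) - 100q_X = (229 - (1/2)q_X)q_X - 100q_X.
Maximising: ∂π_X/∂q_X = 129 - q_X = 0, giving q_X = 129.
Then q_E = (302 - 129)/2 = 173/2.

86.50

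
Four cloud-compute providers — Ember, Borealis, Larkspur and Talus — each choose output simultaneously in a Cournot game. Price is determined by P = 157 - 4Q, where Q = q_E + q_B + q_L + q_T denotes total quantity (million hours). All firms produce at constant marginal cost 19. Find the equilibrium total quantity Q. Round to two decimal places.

27.60

Each firm earns π_i = (157 - 4Q)q_i - 19q_i.
Setting ∂π_i/∂q_i = 0 with rivals' quantities fixed: 138 - 8q_i - 4·Σ_{j≠i} q_j = 0.
By symmetry each firm produces the same amount; substituting Σ_{j≠i} q_j = 3q_i yields q_i = 138/20 = 69/10.
Total output Q = 69/10 + 69/10 + 69/10 + 69/10 = 138/5.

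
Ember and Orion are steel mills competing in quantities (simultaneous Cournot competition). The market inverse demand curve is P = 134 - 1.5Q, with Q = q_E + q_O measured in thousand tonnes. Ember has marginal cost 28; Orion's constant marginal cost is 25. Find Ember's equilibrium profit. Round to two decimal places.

785.85

Ember's profit: π_E = (134 - 1.5Q)q_E - (28q_E). Setting ∂π_E/∂q_E = 0: 106 - 3q_E - (3/2)(q_O) = 0.
Orion's first-order condition: 109 - 3q_O - (3/2)(q_E) = 0.
Rearranging gives the reaction functions q_E = (106 - (3/2)q_O)/3 and q_O = (109 - (3/2)q_E)/3.
Substituting one into the other gives q_E = 206/9 and q_O = 224/9.
Price P = 134 - (3/2)·(430/9) = 187/3.
Ember's profit: (187/3 - 28)·(206/9) = 785.8519.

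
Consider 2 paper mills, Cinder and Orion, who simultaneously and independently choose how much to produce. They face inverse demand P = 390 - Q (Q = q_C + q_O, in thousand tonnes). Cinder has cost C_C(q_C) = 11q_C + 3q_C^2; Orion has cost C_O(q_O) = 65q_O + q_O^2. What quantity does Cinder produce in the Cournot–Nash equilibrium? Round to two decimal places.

Cinder's profit: π_C = (390 - Q)q_C - (11q_C + 3q_C²). Setting ∂π_C/∂q_C = 0: 379 - 8q_C - (q_O) = 0.
Orion's first-order condition: 325 - 4q_O - (q_C) = 0.
Best responses: q_C = (379 - q_O)/8, q_O = (325 - q_C)/4.
Substituting one into the other gives q_C = 1191/31 and q_O = 71.6452.

38.42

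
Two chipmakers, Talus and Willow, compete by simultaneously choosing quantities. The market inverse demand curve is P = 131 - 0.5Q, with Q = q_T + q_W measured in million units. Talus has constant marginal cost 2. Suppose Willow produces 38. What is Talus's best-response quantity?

With the rival's output fixed at 38, Talus's profit is π_T = (131 - (1/2)·38 - (1/2)q_T)q_T - (2q_T) = (112 - (1/2)q_T)q_T - (2q_T).
∂π_T/∂q_T = 110 - q_T = 0, so q_T = 110.

110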